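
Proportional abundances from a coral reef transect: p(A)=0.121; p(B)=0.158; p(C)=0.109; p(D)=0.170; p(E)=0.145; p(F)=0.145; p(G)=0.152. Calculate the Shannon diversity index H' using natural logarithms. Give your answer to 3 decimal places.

1.936

Each pᵢ ln pᵢ term (working shown to 5 dp, full precision carried): 0.121×(-2.11196)=-0.25555, 0.158×(-1.84516)=-0.29154, 0.109×(-2.21641)=-0.24159, 0.17×(-1.77196)=-0.30123, 0.145×(-1.93102)=-0.28000, 0.145×(-1.93102)=-0.28000, 0.152×(-1.88387)=-0.28635.
Sum = -1.93625, so H' = 1.936.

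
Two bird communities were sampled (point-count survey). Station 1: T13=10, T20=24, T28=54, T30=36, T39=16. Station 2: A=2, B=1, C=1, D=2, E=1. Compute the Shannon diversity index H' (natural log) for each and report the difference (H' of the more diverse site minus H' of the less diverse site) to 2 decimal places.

0.09

Station 1: N=140, proportions 0.0714, 0.1714, 0.3857, 0.2571, 0.1143, giving H' = 1.4554 (working shown to 4 dp, full precision carried).
Station 2: N=7, proportions 0.2857, 0.1429, 0.1429, 0.2857, 0.1429, giving H' = 1.5498.
Difference = |1.4554 − 1.5498| = 0.0944, i.e. 0.09 to 2 decimal places.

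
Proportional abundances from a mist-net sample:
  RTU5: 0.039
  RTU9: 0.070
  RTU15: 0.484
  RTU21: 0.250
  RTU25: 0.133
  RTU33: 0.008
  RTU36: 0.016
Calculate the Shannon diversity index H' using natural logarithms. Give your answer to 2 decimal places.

Each pᵢ ln pᵢ term (working shown to 4 dp, full precision carried): 0.039×(-3.2442)=-0.1265, 0.07×(-2.6593)=-0.1861, 0.484×(-0.7257)=-0.3512, 0.25×(-1.3863)=-0.3466, 0.133×(-2.0174)=-0.2683, 0.008×(-4.8283)=-0.0386, 0.016×(-4.1352)=-0.0662.
Sum = -1.3836, so H' = 1.38.

1.38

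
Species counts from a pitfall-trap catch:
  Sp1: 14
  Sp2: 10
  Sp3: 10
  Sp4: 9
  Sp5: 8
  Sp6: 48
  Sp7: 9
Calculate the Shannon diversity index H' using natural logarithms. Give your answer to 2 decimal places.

1.67

Total N = 14+10+10+9+8+48+9 = 108, so the proportions are 0.1296, 0.0926, 0.0926, 0.0833, 0.0741, 0.4444, 0.0833 (working shown to 4 dp, full precision carried).
Each pᵢ ln pᵢ term: 0.1296×(-2.0431)=-0.2648, 0.0926×(-2.3795)=-0.2203, 0.0926×(-2.3795)=-0.2203, 0.0833×(-2.4849)=-0.2071, 0.0741×(-2.6027)=-0.1928, 0.4444×(-0.8109)=-0.3604, 0.0833×(-2.4849)=-0.2071.
Sum = -1.6729, so H' = 1.67.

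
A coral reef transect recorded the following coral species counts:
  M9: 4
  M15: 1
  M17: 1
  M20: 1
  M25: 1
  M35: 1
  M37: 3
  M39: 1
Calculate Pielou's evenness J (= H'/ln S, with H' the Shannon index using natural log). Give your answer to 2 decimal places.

Total N = 4+1+1+1+1+1+3+1 = 13, so the proportions are 0.3077, 0.0769, 0.0769, 0.0769, 0.0769, 0.0769, 0.2308, 0.0769 (working shown to 4 dp, full precision carried).
H' = −Σ pᵢ ln pᵢ = −((-0.3627) + (-0.1973) + (-0.1973) + (-0.1973) + (-0.1973) + (-0.1973) + (-0.3384) + (-0.1973)) = 1.8849.
With S = 8 species, ln S = 2.0794, so J = 1.8849/2.0794 = 0.9064, i.e. 0.91 to 2 decimal places.

0.91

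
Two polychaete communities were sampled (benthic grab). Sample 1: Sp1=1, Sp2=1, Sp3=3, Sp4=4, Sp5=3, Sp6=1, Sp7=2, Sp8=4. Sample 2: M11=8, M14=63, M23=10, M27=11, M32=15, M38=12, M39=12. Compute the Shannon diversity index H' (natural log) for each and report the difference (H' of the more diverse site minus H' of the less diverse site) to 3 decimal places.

Sample 1: N=19, proportions 0.052632, 0.052632, 0.157895, 0.210526, 0.157895, 0.052632, 0.105263, 0.210526, giving H' = 1.940843 (working shown to 6 dp, full precision carried).
Sample 2: N=131, proportions 0.061069, 0.480916, 0.076336, 0.083969, 0.114504, 0.091603, 0.091603, giving H' = 1.613257.
Difference = |1.940843 − 1.613257| = 0.327586, i.e. 0.328 to 3 decimal places.

0.328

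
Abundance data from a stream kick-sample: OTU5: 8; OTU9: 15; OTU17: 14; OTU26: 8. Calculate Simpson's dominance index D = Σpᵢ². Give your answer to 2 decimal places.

0.27

Total N = 8+15+14+8 = 45, so the proportions are 0.1778, 0.3333, 0.3111, 0.1778 (working shown to 4 dp, full precision carried).
D = 0.1778² + 0.3333² + 0.3111² + 0.1778² = 0.0316 + 0.1111 + 0.0968 + 0.0316 = 0.2711.
To 2 decimal places, D = 0.27.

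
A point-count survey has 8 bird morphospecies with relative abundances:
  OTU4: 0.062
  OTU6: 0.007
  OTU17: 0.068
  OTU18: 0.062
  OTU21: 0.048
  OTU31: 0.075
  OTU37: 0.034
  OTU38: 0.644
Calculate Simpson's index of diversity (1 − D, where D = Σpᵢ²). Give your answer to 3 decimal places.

0.564

D = 0.062² + 0.007² + 0.068² + 0.062² + 0.048² + 0.075² + 0.034² + 0.644² = 0.00384 + 0.00005 + 0.00462 + 0.00384 + 0.00230 + 0.00562 + 0.00116 + 0.41474 = 0.43618 (working shown to 5 dp, full precision carried).
So 1 − D = 0.56382, i.e. 0.564 to 3 decimal places.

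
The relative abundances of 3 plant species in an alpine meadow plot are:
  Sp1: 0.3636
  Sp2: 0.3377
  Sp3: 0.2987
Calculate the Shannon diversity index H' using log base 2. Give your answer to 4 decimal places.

1.5803

Each pᵢ log₂ pᵢ term (working shown to 6 dp, full precision carried): 0.3636×(-1.459576)=-0.530702, 0.3377×(-1.566186)=-0.528901, 0.2987×(-1.743231)=-0.520703.
Sum = -1.580306, so H' = 1.5803.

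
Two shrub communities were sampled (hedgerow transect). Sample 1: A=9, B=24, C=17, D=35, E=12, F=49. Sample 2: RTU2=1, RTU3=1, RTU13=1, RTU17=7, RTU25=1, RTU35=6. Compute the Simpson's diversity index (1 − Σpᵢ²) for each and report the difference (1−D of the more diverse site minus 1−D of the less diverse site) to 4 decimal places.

Sample 1: N=146, proportions 0.061644, 0.164384, 0.116438, 0.239726, 0.082192, 0.335616, giving 1−D = 0.778758 (working shown to 6 dp, full precision carried).
Sample 2: N=17, proportions 0.058824, 0.058824, 0.058824, 0.411765, 0.058824, 0.352941, giving 1−D = 0.692042.
Difference = |0.778758 − 0.692042| = 0.086716, i.e. 0.0867 to 4 decimal places.

0.0867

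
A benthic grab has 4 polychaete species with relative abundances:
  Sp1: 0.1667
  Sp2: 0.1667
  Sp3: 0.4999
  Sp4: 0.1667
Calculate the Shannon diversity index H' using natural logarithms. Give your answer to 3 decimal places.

Each pᵢ ln pᵢ term (working shown to 5 dp, full precision carried): 0.1667×(-1.79156)=-0.29865, 0.1667×(-1.79156)=-0.29865, 0.4999×(-0.69335)=-0.34660, 0.1667×(-1.79156)=-0.29865.
Sum = -1.24256, so H' = 1.243.

1.243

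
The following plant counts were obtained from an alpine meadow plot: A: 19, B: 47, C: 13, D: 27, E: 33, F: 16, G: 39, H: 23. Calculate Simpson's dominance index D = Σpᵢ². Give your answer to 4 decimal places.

0.1457

Total N = 19+47+13+27+33+16+39+23 = 217, so the proportions are 0.087558, 0.21659, 0.059908, 0.124424, 0.152074, 0.073733, 0.179724, 0.105991 (working shown to 6 dp, full precision carried).
D = 0.087558² + 0.21659² + 0.059908² + 0.124424² + 0.152074² + 0.073733² + 0.179724² + 0.105991² = 0.007666 + 0.046911 + 0.003589 + 0.015481 + 0.023126 + 0.005437 + 0.032301 + 0.011234 = 0.145745.
To 4 decimal places, D = 0.1457.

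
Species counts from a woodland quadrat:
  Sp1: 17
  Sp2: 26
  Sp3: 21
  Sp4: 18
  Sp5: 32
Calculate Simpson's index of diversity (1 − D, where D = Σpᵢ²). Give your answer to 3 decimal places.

0.788

Total N = 17+26+21+18+32 = 114, so the proportions are 0.14912, 0.22807, 0.18421, 0.15789, 0.2807 (working shown to 5 dp, full precision carried).
D = 0.14912² + 0.22807² + 0.18421² + 0.15789² + 0.2807² = 0.02224 + 0.05202 + 0.03393 + 0.02493 + 0.07879 = 0.21191.
So 1 − D = 0.78809, i.e. 0.788 to 3 decimal places.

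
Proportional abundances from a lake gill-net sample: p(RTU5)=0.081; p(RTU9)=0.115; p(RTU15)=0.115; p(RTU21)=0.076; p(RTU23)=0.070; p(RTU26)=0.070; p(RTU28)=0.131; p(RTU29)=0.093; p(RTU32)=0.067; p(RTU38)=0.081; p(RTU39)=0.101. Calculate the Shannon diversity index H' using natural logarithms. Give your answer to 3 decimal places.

2.373

Each pᵢ ln pᵢ term (working shown to 5 dp, full precision carried): 0.081×(-2.51331)=-0.20358, 0.115×(-2.16282)=-0.24872, 0.115×(-2.16282)=-0.24872, 0.076×(-2.57702)=-0.19585, 0.07×(-2.65926)=-0.18615, 0.07×(-2.65926)=-0.18615, 0.131×(-2.03256)=-0.26627, 0.093×(-2.37516)=-0.22089, 0.067×(-2.70306)=-0.18111, 0.081×(-2.51331)=-0.20358, 0.101×(-2.29263)=-0.23156.
Sum = -2.37257, so H' = 2.373.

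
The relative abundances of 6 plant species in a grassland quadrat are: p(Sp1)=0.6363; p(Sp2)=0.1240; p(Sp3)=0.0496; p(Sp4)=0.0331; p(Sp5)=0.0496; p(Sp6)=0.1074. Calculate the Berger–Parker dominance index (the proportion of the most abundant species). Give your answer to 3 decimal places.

0.636

The largest proportion is 0.6363, i.e. d = 0.636 to 3 decimal places.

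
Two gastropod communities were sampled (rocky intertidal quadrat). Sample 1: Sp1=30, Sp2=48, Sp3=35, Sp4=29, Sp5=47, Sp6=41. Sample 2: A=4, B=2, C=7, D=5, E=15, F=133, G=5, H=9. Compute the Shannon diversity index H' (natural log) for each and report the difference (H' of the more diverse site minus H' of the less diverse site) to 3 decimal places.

Sample 1: N=230, proportions 0.13043, 0.2087, 0.15217, 0.12609, 0.20435, 0.17826, giving H' = 1.77218 (working shown to 5 dp, full precision carried).
Sample 2: N=180, proportions 0.02222, 0.01111, 0.03889, 0.02778, 0.08333, 0.73889, 0.02778, 0.05, giving H' = 1.04040.
Difference = |1.77218 − 1.04040| = 0.73178, i.e. 0.732 to 3 decimal places.

0.732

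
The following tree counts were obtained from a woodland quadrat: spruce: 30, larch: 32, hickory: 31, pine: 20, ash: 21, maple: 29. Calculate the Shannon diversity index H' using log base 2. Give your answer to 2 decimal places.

2.56

Total N = 30+32+31+20+21+29 = 163, so the proportions are 0.184, 0.1963, 0.1902, 0.1227, 0.1288, 0.1779 (working shown to 4 dp, full precision carried).
Each pᵢ log₂ pᵢ term: 0.184×(-2.4418)=-0.4494, 0.1963×(-2.3487)=-0.4611, 0.1902×(-2.3945)=-0.4554, 0.1227×(-3.0268)=-0.3714, 0.1288×(-2.9564)=-0.3809, 0.1779×(-2.4907)=-0.4431.
Sum = -2.5613, so H' = 2.56.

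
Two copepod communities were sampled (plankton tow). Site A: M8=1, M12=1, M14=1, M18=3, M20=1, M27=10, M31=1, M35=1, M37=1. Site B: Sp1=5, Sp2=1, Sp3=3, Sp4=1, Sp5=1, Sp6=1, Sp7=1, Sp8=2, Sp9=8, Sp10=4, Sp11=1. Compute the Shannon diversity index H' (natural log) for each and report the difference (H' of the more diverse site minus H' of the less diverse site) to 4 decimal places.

0.4058

Site A: N=20, proportions 0.05, 0.05, 0.05, 0.15, 0.05, 0.5, 0.05, 0.05, 0.05, giving H' = 1.679648 (working shown to 6 dp, full precision carried).
Site B: N=28, proportions 0.178571, 0.035714, 0.107143, 0.035714, 0.035714, 0.035714, 0.035714, 0.071429, 0.285714, 0.142857, 0.035714, giving H' = 2.085418.
Difference = |1.679648 − 2.085418| = 0.405770, i.e. 0.4058 to 4 decimal places.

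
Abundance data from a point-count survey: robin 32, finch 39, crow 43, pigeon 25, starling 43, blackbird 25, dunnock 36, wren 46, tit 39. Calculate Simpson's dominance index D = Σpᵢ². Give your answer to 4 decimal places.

Total N = 32+39+43+25+43+25+36+46+39 = 328, so the proportions are 0.097561, 0.118902, 0.131098, 0.07622, 0.131098, 0.07622, 0.109756, 0.140244, 0.118902 (working shown to 6 dp, full precision carried).
D = 0.097561² + 0.118902² + 0.131098² + 0.07622² + 0.131098² + 0.07622² + 0.109756² + 0.140244² + 0.118902² = 0.009518 + 0.014138 + 0.017187 + 0.005809 + 0.017187 + 0.005809 + 0.012046 + 0.019668 + 0.014138 = 0.115500.
To 4 decimal places, D = 0.1155.

0.1155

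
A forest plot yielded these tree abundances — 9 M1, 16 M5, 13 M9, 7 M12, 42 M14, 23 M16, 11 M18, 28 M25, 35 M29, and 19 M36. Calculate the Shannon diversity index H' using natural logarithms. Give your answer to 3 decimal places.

Total N = 9+16+13+7+42+23+11+28+35+19 = 203, so the proportions are 0.04433, 0.07882, 0.06404, 0.03448, 0.2069, 0.1133, 0.05419, 0.13793, 0.17241, 0.0936 (working shown to 5 dp, full precision carried).
Each pᵢ ln pᵢ term: 0.04433×(-3.11598)=-0.13815, 0.07882×(-2.54062)=-0.20025, 0.06404×(-2.74826)=-0.17600, 0.03448×(-3.36730)=-0.11611, 0.2069×(-1.57554)=-0.32597, 0.1133×(-2.17771)=-0.24674, 0.05419×(-2.91531)=-0.15797, 0.13793×(-1.98100)=-0.27324, 0.17241×(-1.75786)=-0.30308, 0.0936×(-2.36877)=-0.22171.
Sum = -2.15921, so H' = 2.159.

2.159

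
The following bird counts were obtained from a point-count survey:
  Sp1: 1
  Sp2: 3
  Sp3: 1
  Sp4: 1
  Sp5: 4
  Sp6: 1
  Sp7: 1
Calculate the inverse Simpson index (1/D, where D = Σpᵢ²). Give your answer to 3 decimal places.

Total N = 1+3+1+1+4+1+1 = 12, so the proportions are 0.0833333, 0.25, 0.0833333, 0.0833333, 0.3333333, 0.0833333, 0.0833333 (working shown to 7 dp, full precision carried).
D = 0.0833333² + 0.25² + 0.0833333² + 0.0833333² + 0.3333333² + 0.0833333² + 0.0833333² = 0.0069444 + 0.0625000 + 0.0069444 + 0.0069444 + 0.1111111 + 0.0069444 + 0.0069444 = 0.2083333.
So 1/D = 4.80000, i.e. 4.800 to 3 decimal places.

4.800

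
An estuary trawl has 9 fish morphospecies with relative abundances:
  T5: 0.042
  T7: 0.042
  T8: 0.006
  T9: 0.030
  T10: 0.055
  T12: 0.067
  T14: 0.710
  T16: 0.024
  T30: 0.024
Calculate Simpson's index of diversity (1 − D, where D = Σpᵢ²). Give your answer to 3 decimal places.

D = 0.042² + 0.042² + 0.006² + 0.03² + 0.055² + 0.067² + 0.71² + 0.024² + 0.024² = 0.00176 + 0.00176 + 0.00004 + 0.00090 + 0.00302 + 0.00449 + 0.50410 + 0.00058 + 0.00058 = 0.51723 (working shown to 5 dp, full precision carried).
So 1 − D = 0.48277, i.e. 0.483 to 3 decimal places.

0.483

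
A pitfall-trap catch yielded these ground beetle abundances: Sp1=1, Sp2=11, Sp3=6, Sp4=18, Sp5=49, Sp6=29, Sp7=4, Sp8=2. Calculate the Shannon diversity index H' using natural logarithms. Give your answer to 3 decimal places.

1.584

Total N = 1+11+6+18+49+29+4+2 = 120, so the proportions are 0.00833, 0.09167, 0.05, 0.15, 0.40833, 0.24167, 0.03333, 0.01667 (working shown to 5 dp, full precision carried).
Each pᵢ ln pᵢ term: 0.00833×(-4.78749)=-0.03990, 0.09167×(-2.38960)=-0.21905, 0.05×(-2.99573)=-0.14979, 0.15×(-1.89712)=-0.28457, 0.40833×(-0.89567)=-0.36573, 0.24167×(-1.42020)=-0.34321, 0.03333×(-3.40120)=-0.11337, 0.01667×(-4.09434)=-0.06824.
Sum = -1.58386, so H' = 1.584.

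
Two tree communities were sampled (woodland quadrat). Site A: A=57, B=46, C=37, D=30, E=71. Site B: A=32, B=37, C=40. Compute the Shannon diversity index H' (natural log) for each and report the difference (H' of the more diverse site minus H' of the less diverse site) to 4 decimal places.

Site A: N=241, proportions 0.236515, 0.190871, 0.153527, 0.124481, 0.294606, giving H' = 1.564209 (working shown to 6 dp, full precision carried).
Site B: N=109, proportions 0.293578, 0.33945, 0.366972, giving H' = 1.094442.
Difference = |1.564209 − 1.094442| = 0.469767, i.e. 0.4698 to 4 decimal places.

0.4698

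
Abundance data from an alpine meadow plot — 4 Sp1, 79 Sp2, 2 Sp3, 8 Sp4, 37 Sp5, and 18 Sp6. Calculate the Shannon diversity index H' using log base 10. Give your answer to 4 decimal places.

0.5435

Total N = 4+79+2+8+37+18 = 148, so the proportions are 0.027027, 0.533784, 0.013514, 0.054054, 0.25, 0.121622 (working shown to 6 dp, full precision carried).
Each pᵢ log₁₀ pᵢ term: 0.027027×(-1.568202)=-0.042384, 0.533784×(-0.272635)=-0.145528, 0.013514×(-1.869232)=-0.025260, 0.054054×(-1.267172)=-0.068496, 0.25×(-0.602060)=-0.150515, 0.121622×(-0.914989)=-0.111282.
Sum = -0.543465, so H' = 0.5435.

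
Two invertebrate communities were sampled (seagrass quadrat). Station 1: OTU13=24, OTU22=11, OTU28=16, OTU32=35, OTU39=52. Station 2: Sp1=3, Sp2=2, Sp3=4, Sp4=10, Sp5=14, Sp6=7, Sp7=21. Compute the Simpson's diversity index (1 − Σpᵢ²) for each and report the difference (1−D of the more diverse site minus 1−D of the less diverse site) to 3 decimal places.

Station 1: N=138, proportions 0.173913, 0.07971, 0.115942, 0.253623, 0.376812, giving 1−D = 0.743646 (working shown to 6 dp, full precision carried).
Station 2: N=61, proportions 0.04918, 0.032787, 0.065574, 0.163934, 0.229508, 0.114754, 0.344262, giving 1−D = 0.780973.
Difference = |0.743646 − 0.780973| = 0.037327, i.e. 0.037 to 3 decimal places.

0.037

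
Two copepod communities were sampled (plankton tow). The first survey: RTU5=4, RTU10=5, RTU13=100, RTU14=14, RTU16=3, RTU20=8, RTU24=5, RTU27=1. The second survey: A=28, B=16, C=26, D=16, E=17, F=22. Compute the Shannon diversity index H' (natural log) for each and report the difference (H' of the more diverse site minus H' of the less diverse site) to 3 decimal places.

0.674

The first survey: N=140, proportions 0.02857, 0.03571, 0.71429, 0.1, 0.02143, 0.05714, 0.03571, 0.00714, giving H' = 1.09139 (working shown to 5 dp, full precision carried).
The second survey: N=125, proportions 0.224, 0.128, 0.208, 0.128, 0.136, 0.176, giving H' = 1.76509.
Difference = |1.09139 − 1.76509| = 0.67370, i.e. 0.674 to 3 decimal places.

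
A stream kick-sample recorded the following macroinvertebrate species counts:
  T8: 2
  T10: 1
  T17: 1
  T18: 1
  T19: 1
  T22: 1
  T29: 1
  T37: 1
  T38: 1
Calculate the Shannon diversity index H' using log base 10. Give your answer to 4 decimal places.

0.9398

Total N = 2+1+1+1+1+1+1+1+1 = 10, so the proportions are 0.2, 0.1, 0.1, 0.1, 0.1, 0.1, 0.1, 0.1, 0.1 (working shown to 6 dp, full precision carried).
Each pᵢ log₁₀ pᵢ term: 0.2×(-0.698970)=-0.139794, 0.1×(-1.000000)=-0.100000, 0.1×(-1.000000)=-0.100000, 0.1×(-1.000000)=-0.100000, 0.1×(-1.000000)=-0.100000, 0.1×(-1.000000)=-0.100000, 0.1×(-1.000000)=-0.100000, 0.1×(-1.000000)=-0.100000, 0.1×(-1.000000)=-0.100000.
Sum = -0.939794, so H' = 0.9398.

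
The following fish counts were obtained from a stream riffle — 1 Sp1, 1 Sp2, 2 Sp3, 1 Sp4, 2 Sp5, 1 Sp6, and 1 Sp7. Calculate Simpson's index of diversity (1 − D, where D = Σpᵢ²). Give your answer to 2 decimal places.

Total N = 1+1+2+1+2+1+1 = 9, so the proportions are 0.1111, 0.1111, 0.2222, 0.1111, 0.2222, 0.1111, 0.1111 (working shown to 4 dp, full precision carried).
D = 0.1111² + 0.1111² + 0.2222² + 0.1111² + 0.2222² + 0.1111² + 0.1111² = 0.0123 + 0.0123 + 0.0494 + 0.0123 + 0.0494 + 0.0123 + 0.0123 = 0.1605.
So 1 − D = 0.8395, i.e. 0.84 to 2 decimal places.

0.84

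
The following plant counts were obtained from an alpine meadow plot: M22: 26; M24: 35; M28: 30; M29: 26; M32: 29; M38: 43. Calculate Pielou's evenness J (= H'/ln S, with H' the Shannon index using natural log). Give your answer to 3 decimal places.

0.990

Total N = 26+35+30+26+29+43 = 189, so the proportions are 0.13757, 0.18519, 0.15873, 0.13757, 0.15344, 0.22751 (working shown to 5 dp, full precision carried).
H' = −Σ pᵢ ln pᵢ = −((-0.27288) + (-0.31230) + (-0.29215) + (-0.27288) + (-0.28761) + (-0.33684)) = 1.77467.
With S = 6 species, ln S = 1.79176, so J = 1.77467/1.79176 = 0.99046, i.e. 0.990 to 3 decimal places.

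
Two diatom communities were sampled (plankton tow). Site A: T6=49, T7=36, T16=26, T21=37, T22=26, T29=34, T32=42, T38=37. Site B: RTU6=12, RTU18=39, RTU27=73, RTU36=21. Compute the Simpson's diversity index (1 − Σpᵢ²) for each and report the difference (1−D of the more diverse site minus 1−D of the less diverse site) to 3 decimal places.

Site A: N=287, proportions 0.17073, 0.12544, 0.09059, 0.12892, 0.09059, 0.11847, 0.14634, 0.12892, giving 1−D = 0.87001 (working shown to 5 dp, full precision carried).
Site B: N=145, proportions 0.08276, 0.26897, 0.50345, 0.14483, giving 1−D = 0.64637.
Difference = |0.87001 − 0.64637| = 0.22364, i.e. 0.224 to 3 decimal places.

0.224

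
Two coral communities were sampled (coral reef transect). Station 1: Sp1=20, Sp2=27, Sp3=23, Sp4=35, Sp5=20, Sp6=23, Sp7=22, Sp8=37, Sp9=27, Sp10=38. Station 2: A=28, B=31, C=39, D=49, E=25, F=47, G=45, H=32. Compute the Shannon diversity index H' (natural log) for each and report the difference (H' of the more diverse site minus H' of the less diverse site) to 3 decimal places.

Station 1: N=272, proportions 0.07353, 0.09926, 0.08456, 0.12868, 0.07353, 0.08456, 0.08088, 0.13603, 0.09926, 0.13971, giving H' = 2.27378 (working shown to 5 dp, full precision carried).
Station 2: N=296, proportions 0.09459, 0.10473, 0.13176, 0.16554, 0.08446, 0.15878, 0.15203, 0.10811, giving H' = 2.05196.
Difference = |2.27378 − 2.05196| = 0.22182, i.e. 0.222 to 3 decimal places.

0.222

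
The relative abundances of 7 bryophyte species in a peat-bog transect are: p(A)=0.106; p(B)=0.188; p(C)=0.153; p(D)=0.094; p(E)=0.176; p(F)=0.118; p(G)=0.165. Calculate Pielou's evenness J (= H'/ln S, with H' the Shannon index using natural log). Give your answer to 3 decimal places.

H' = −Σ pᵢ ln pᵢ = −((-0.23790) + (-0.31421) + (-0.28723) + (-0.22226) + (-0.30576) + (-0.25217) + (-0.29730)) = 1.91683 (working shown to 5 dp, full precision carried).
With S = 7 species, ln S = 1.94591, so J = 1.91683/1.94591 = 0.98505, i.e. 0.985 to 3 decimal places.

0.985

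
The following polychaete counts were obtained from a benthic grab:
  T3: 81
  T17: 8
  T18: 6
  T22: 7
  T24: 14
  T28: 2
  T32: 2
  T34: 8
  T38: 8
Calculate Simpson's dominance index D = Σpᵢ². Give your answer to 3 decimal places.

0.381

Total N = 81+8+6+7+14+2+2+8+8 = 136, so the proportions are 0.59559, 0.05882, 0.04412, 0.05147, 0.10294, 0.01471, 0.01471, 0.05882, 0.05882 (working shown to 5 dp, full precision carried).
D = 0.59559² + 0.05882² + 0.04412² + 0.05147² + 0.10294² + 0.01471² + 0.01471² + 0.05882² + 0.05882² = 0.35473 + 0.00346 + 0.00195 + 0.00265 + 0.01060 + 0.00022 + 0.00022 + 0.00346 + 0.00346 = 0.38073.
To 3 decimal places, D = 0.381.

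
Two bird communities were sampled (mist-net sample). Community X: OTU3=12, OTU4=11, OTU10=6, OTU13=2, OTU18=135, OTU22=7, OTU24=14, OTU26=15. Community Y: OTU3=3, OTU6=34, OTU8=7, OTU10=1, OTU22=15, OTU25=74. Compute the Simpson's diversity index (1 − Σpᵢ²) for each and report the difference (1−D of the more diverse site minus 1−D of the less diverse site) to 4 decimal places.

0.0805

Community X: N=202, proportions 0.059406, 0.054455, 0.029703, 0.009901, 0.668317, 0.034653, 0.069307, 0.074257, giving 1−D = 0.534359 (working shown to 6 dp, full precision carried).
Community Y: N=134, proportions 0.022388, 0.253731, 0.052239, 0.007463, 0.11194, 0.552239, giving 1−D = 0.614836.
Difference = |0.534359 − 0.614836| = 0.080477, i.e. 0.0805 to 4 decimal places.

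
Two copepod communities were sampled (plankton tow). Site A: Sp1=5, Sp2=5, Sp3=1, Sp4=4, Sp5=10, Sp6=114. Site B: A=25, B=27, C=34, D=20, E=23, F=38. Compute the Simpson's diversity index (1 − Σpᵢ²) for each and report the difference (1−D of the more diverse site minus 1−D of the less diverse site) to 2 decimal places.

0.51

Site A: N=139, proportions 0.036, 0.036, 0.0072, 0.0288, 0.0719, 0.8201, giving 1−D = 0.3187 (working shown to 4 dp, full precision carried).
Site B: N=167, proportions 0.1497, 0.1617, 0.2036, 0.1198, 0.1377, 0.2275, giving 1−D = 0.8249.
Difference = |0.3187 − 0.8249| = 0.5062, i.e. 0.51 to 2 decimal places.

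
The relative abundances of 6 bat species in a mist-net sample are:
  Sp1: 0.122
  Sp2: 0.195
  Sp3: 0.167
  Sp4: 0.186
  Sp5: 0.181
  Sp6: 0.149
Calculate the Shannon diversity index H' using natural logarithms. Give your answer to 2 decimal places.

1.78

Each pᵢ ln pᵢ term (working shown to 4 dp, full precision carried): 0.122×(-2.1037)=-0.2567, 0.195×(-1.6348)=-0.3188, 0.167×(-1.7898)=-0.2989, 0.186×(-1.6820)=-0.3129, 0.181×(-1.7093)=-0.3094, 0.149×(-1.9038)=-0.2837.
Sum = -1.7802, so H' = 1.78.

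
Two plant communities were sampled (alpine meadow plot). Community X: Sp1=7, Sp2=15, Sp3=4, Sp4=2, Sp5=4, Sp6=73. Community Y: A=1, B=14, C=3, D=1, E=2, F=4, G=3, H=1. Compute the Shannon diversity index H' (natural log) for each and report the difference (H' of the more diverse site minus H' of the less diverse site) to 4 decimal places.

0.5913

Community X: N=105, proportions 0.066667, 0.142857, 0.038095, 0.019048, 0.038095, 0.695238, giving H' = 1.035653 (working shown to 6 dp, full precision carried).
Community Y: N=29, proportions 0.034483, 0.482759, 0.103448, 0.034483, 0.068966, 0.137931, 0.103448, 0.034483, giving H' = 1.626953.
Difference = |1.035653 − 1.626953| = 0.591300, i.e. 0.5913 to 4 decimal places.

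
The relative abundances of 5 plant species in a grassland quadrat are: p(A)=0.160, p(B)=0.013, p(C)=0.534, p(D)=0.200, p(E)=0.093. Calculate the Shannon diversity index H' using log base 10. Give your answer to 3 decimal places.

0.533

Each pᵢ log₁₀ pᵢ term (working shown to 5 dp, full precision carried): 0.16×(-0.79588)=-0.12734, 0.013×(-1.88606)=-0.02452, 0.534×(-0.27246)=-0.14549, 0.2×(-0.69897)=-0.13979, 0.093×(-1.03152)=-0.09593.
Sum = -0.53308, so H' = 0.533.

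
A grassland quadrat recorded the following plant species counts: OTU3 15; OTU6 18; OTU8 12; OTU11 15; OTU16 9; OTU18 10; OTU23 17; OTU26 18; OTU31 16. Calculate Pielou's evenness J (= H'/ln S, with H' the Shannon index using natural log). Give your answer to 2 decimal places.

0.99

Total N = 15+18+12+15+9+10+17+18+16 = 130, so the proportions are 0.1154, 0.1385, 0.0923, 0.1154, 0.0692, 0.0769, 0.1308, 0.1385, 0.1231 (working shown to 4 dp, full precision carried).
H' = −Σ pᵢ ln pᵢ = −((-0.2492) + (-0.2738) + (-0.2199) + (-0.2492) + (-0.1849) + (-0.1973) + (-0.2660) + (-0.2738) + (-0.2578)) = 2.1718.
With S = 9 species, ln S = 2.1972, so J = 2.1718/2.1972 = 0.9884, i.e. 0.99 to 2 decimal places.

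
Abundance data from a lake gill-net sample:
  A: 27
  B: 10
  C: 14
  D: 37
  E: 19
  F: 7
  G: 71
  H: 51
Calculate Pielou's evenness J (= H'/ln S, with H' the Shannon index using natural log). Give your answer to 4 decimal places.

Total N = 27+10+14+37+19+7+71+51 = 236, so the proportions are 0.114407, 0.042373, 0.059322, 0.15678, 0.080508, 0.029661, 0.300847, 0.216102 (working shown to 6 dp, full precision carried).
H' = −Σ pᵢ ln pᵢ = −((-0.248033) + (-0.133951) + (-0.167571) + (-0.290499) + (-0.202832) + (-0.104345) + (-0.361364) + (-0.331069)) = 1.839665.
With S = 8 species, ln S = 2.079442, so J = 1.839665/2.079442 = 0.884692, i.e. 0.8847 to 4 decimal places.

0.8847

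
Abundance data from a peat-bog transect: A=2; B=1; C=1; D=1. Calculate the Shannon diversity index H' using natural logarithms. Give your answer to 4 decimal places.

1.3322

Total N = 2+1+1+1 = 5, so the proportions are 0.4, 0.2, 0.2, 0.2 (working shown to 6 dp, full precision carried).
Each pᵢ ln pᵢ term: 0.4×(-0.916291)=-0.366516, 0.2×(-1.609438)=-0.321888, 0.2×(-1.609438)=-0.321888, 0.2×(-1.609438)=-0.321888.
Sum = -1.332179, so H' = 1.3322.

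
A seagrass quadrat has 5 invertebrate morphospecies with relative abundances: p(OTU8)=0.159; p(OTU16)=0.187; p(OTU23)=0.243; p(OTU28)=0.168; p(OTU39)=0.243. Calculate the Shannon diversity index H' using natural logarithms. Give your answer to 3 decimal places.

1.593

Each pᵢ ln pᵢ term (working shown to 5 dp, full precision carried): 0.159×(-1.83885)=-0.29238, 0.187×(-1.67665)=-0.31353, 0.243×(-1.41469)=-0.34377, 0.168×(-1.78379)=-0.29968, 0.243×(-1.41469)=-0.34377.
Sum = -1.59313, so H' = 1.593.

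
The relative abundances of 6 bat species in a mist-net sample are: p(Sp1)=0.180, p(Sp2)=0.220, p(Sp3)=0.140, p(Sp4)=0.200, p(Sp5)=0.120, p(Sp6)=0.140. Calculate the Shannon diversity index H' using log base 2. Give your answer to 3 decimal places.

Each pᵢ log₂ pᵢ term (working shown to 5 dp, full precision carried): 0.18×(-2.47393)=-0.44531, 0.22×(-2.18442)=-0.48057, 0.14×(-2.83650)=-0.39711, 0.2×(-2.32193)=-0.46439, 0.12×(-3.05889)=-0.36707, 0.14×(-2.83650)=-0.39711.
Sum = -2.55155, so H' = 2.552.

2.552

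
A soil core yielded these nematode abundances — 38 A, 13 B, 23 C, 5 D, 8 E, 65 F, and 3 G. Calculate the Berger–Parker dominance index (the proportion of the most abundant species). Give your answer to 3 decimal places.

Total N = 38+13+23+5+8+65+3 = 155, so the proportions are 0.24516, 0.08387, 0.14839, 0.03226, 0.05161, 0.41935, 0.01935 (working shown to 5 dp, full precision carried).
The largest proportion is 0.41935, i.e. d = 0.419 to 3 decimal places.

0.419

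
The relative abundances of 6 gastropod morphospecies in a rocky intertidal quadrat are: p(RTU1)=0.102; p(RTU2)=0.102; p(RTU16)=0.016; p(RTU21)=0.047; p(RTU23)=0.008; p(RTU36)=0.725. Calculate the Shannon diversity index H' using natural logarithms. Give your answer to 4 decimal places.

0.9473

Each pᵢ ln pᵢ term (working shown to 6 dp, full precision carried): 0.102×(-2.282782)=-0.232844, 0.102×(-2.282782)=-0.232844, 0.016×(-4.135167)=-0.066163, 0.047×(-3.057608)=-0.143708, 0.008×(-4.828314)=-0.038627, 0.725×(-0.321584)=-0.233148.
Sum = -0.947332, so H' = 0.9473.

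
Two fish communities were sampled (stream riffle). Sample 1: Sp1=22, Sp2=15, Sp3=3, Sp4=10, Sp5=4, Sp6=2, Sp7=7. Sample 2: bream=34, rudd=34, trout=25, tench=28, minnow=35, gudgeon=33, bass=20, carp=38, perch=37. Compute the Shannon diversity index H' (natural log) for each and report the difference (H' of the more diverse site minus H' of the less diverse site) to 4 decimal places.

Sample 1: N=63, proportions 0.349206, 0.238095, 0.047619, 0.15873, 0.063492, 0.031746, 0.111111, giving H' = 1.674909 (working shown to 6 dp, full precision carried).
Sample 2: N=284, proportions 0.119718, 0.119718, 0.088028, 0.098592, 0.123239, 0.116197, 0.070423, 0.133803, 0.130282, giving H' = 2.180189.
Difference = |1.674909 − 2.180189| = 0.505280, i.e. 0.5053 to 4 decimal places.

0.5053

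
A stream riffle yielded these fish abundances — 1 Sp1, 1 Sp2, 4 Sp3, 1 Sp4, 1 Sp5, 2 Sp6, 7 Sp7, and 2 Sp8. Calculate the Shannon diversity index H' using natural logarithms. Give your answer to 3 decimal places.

1.790

Total N = 1+1+4+1+1+2+7+2 = 19, so the proportions are 0.05263, 0.05263, 0.21053, 0.05263, 0.05263, 0.10526, 0.36842, 0.10526 (working shown to 5 dp, full precision carried).
Each pᵢ ln pᵢ term: 0.05263×(-2.94444)=-0.15497, 0.05263×(-2.94444)=-0.15497, 0.21053×(-1.55814)=-0.32803, 0.05263×(-2.94444)=-0.15497, 0.05263×(-2.94444)=-0.15497, 0.10526×(-2.25129)=-0.23698, 0.36842×(-0.99853)=-0.36788, 0.10526×(-2.25129)=-0.23698.
Sum = -1.78975, so H' = 1.790.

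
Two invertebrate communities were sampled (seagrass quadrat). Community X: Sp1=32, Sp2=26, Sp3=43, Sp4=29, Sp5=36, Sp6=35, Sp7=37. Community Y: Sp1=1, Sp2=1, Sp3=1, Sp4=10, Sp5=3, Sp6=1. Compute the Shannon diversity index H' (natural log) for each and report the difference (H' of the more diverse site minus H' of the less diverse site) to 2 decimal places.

Community X: N=238, proportions 0.1345, 0.1092, 0.1807, 0.1218, 0.1513, 0.1471, 0.1555, giving H' = 1.9343 (working shown to 4 dp, full precision carried).
Community Y: N=17, proportions 0.0588, 0.0588, 0.0588, 0.5882, 0.1765, 0.0588, giving H' = 1.2849.
Difference = |1.9343 − 1.2849| = 0.6494, i.e. 0.65 to 2 decimal places.

0.65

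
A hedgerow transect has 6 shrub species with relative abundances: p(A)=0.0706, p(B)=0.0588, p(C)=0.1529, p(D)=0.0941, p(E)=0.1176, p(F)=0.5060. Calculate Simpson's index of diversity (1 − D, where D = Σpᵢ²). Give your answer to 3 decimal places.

D = 0.0706² + 0.0588² + 0.1529² + 0.0941² + 0.1176² + 0.506² = 0.00498 + 0.00346 + 0.02338 + 0.00885 + 0.01383 + 0.25604 = 0.31054 (working shown to 5 dp, full precision carried).
So 1 − D = 0.68946, i.e. 0.689 to 3 decimal places.

0.689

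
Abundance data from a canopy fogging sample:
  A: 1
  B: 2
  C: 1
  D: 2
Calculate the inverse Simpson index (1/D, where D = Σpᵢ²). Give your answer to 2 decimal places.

3.60

Total N = 1+2+1+2 = 6, so the proportions are 0.166667, 0.333333, 0.166667, 0.333333 (working shown to 6 dp, full precision carried).
D = 0.166667² + 0.333333² + 0.166667² + 0.333333² = 0.027778 + 0.111111 + 0.027778 + 0.111111 = 0.277778.
So 1/D = 3.6000, i.e. 3.60 to 2 decimal places.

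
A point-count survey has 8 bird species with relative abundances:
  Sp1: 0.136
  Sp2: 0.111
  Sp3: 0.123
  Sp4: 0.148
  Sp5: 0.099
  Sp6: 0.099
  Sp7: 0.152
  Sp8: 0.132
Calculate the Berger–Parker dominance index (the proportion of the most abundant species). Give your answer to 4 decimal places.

The largest proportion is 0.152, i.e. d = 0.1520 to 4 decimal places.

0.1520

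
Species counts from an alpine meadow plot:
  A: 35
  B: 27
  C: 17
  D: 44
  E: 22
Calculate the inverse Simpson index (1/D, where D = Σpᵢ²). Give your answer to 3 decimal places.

Total N = 35+27+17+44+22 = 145, so the proportions are 0.2413793, 0.1862069, 0.1172414, 0.3034483, 0.1517241 (working shown to 7 dp, full precision carried).
D = 0.2413793² + 0.1862069² + 0.1172414² + 0.3034483² + 0.1517241² = 0.0582640 + 0.0346730 + 0.0137455 + 0.0920809 + 0.0230202 = 0.2217836.
So 1/D = 4.50890, i.e. 4.509 to 3 decimal places.

4.509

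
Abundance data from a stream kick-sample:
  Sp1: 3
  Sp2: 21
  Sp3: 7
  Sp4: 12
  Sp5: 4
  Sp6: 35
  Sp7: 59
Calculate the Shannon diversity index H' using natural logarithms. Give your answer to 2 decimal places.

Total N = 3+21+7+12+4+35+59 = 141, so the proportions are 0.0213, 0.1489, 0.0496, 0.0851, 0.0284, 0.2482, 0.4184 (working shown to 4 dp, full precision carried).
Each pᵢ ln pᵢ term: 0.0213×(-3.8501)=-0.0819, 0.1489×(-1.9042)=-0.2836, 0.0496×(-3.0028)=-0.1491, 0.0851×(-2.4639)=-0.2097, 0.0284×(-3.5625)=-0.1011, 0.2482×(-1.3934)=-0.3459, 0.4184×(-0.8712)=-0.3646.
Sum = -1.5358, so H' = 1.54.

1.54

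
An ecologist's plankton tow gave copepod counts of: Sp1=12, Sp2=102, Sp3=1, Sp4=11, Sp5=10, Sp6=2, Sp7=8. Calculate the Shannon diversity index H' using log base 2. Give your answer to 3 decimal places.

1.567

Total N = 12+102+1+11+10+2+8 = 146, so the proportions are 0.08219, 0.69863, 0.00685, 0.07534, 0.06849, 0.0137, 0.05479 (working shown to 5 dp, full precision carried).
Each pᵢ log₂ pᵢ term: 0.08219×(-3.60486)=-0.29629, 0.69863×(-0.51740)=-0.36147, 0.00685×(-7.18982)=-0.04925, 0.07534×(-3.73039)=-0.28106, 0.06849×(-3.86790)=-0.26492, 0.0137×(-6.18982)=-0.08479, 0.05479×(-4.18982)=-0.22958.
Sum = -1.56736, so H' = 1.567.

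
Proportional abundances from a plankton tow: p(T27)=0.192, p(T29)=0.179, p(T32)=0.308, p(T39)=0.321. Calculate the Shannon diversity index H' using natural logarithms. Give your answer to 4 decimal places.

1.3523

Each pᵢ ln pᵢ term (working shown to 6 dp, full precision carried): 0.192×(-1.650260)=-0.316850, 0.179×(-1.720369)=-0.307946, 0.308×(-1.177655)=-0.362718, 0.321×(-1.136314)=-0.364757.
Sum = -1.352271, so H' = 1.3523.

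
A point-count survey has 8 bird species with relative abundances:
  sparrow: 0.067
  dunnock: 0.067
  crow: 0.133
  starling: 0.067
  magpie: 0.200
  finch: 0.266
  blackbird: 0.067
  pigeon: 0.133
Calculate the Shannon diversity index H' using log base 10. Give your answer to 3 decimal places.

0.840

Each pᵢ log₁₀ pᵢ term (working shown to 5 dp, full precision carried): 0.067×(-1.17393)=-0.07865, 0.067×(-1.17393)=-0.07865, 0.133×(-0.87615)=-0.11653, 0.067×(-1.17393)=-0.07865, 0.2×(-0.69897)=-0.13979, 0.266×(-0.57512)=-0.15298, 0.067×(-1.17393)=-0.07865, 0.133×(-0.87615)=-0.11653.
Sum = -0.84044, so H' = 0.840.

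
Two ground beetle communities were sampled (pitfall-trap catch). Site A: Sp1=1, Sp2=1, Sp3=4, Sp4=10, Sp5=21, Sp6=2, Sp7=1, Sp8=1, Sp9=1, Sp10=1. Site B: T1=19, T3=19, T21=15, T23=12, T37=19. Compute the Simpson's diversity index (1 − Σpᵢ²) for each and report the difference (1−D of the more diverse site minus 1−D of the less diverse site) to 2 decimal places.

Site A: N=43, proportions 0.0233, 0.0233, 0.093, 0.2326, 0.4884, 0.0465, 0.0233, 0.0233, 0.0233, 0.0233, giving 1−D = 0.6933 (working shown to 4 dp, full precision carried).
Site B: N=84, proportions 0.2262, 0.2262, 0.1786, 0.1429, 0.2262, giving 1−D = 0.7942.
Difference = |0.6933 − 0.7942| = 0.1009, i.e. 0.10 to 2 decimal places.

0.10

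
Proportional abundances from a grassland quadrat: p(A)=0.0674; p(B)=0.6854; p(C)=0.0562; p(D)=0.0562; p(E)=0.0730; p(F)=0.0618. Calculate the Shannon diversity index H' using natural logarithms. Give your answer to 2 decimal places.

1.13

Each pᵢ ln pᵢ term (working shown to 4 dp, full precision carried): 0.0674×(-2.6971)=-0.1818, 0.6854×(-0.3778)=-0.2589, 0.0562×(-2.8788)=-0.1618, 0.0562×(-2.8788)=-0.1618, 0.073×(-2.6173)=-0.1911, 0.0618×(-2.7839)=-0.1720.
Sum = -1.1274, so H' = 1.13.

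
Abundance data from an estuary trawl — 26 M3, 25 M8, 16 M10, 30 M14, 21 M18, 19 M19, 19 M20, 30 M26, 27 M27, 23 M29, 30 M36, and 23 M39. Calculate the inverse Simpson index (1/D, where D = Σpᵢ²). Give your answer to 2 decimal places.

11.59

Total N = 26+25+16+30+21+19+19+30+27+23+30+23 = 289, so the proportions are 0.0899654, 0.0865052, 0.0553633, 0.1038062, 0.0726644, 0.0657439, 0.0657439, 0.1038062, 0.0934256, 0.0795848, 0.1038062, 0.0795848 (working shown to 7 dp, full precision carried).
D = 0.0899654² + 0.0865052² + 0.0553633² + 0.1038062² + 0.0726644² + 0.0657439² + 0.0657439² + 0.1038062² + 0.0934256² + 0.0795848² + 0.1038062² + 0.0795848² = 0.0080938 + 0.0074831 + 0.0030651 + 0.0107757 + 0.0052801 + 0.0043223 + 0.0043223 + 0.0107757 + 0.0087283 + 0.0063337 + 0.0107757 + 0.0063337 = 0.0862897.
So 1/D = 11.5889, i.e. 11.59 to 2 decimal places.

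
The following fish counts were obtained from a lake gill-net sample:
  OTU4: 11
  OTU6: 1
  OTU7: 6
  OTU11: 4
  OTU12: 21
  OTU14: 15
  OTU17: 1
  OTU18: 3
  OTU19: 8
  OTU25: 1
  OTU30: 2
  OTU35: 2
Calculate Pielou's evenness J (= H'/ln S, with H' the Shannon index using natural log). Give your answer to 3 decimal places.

0.826

Total N = 11+1+6+4+21+15+1+3+8+1+2+2 = 75, so the proportions are 0.14667, 0.01333, 0.08, 0.05333, 0.28, 0.2, 0.01333, 0.04, 0.10667, 0.01333, 0.02667, 0.02667 (working shown to 5 dp, full precision carried).
H' = −Σ pᵢ ln pᵢ = −((-0.28154) + (-0.05757) + (-0.20206) + (-0.15633) + (-0.35643) + (-0.32189) + (-0.05757) + (-0.12876) + (-0.23872) + (-0.05757) + (-0.09665) + (-0.09665)) = 2.05172.
With S = 12 species, ln S = 2.48491, so J = 2.05172/2.48491 = 0.82567, i.e. 0.826 to 3 decimal places.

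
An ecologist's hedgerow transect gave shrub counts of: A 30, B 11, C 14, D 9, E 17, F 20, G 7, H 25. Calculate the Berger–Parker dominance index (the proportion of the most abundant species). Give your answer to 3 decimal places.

0.226

Total N = 30+11+14+9+17+20+7+25 = 133, so the proportions are 0.22556, 0.08271, 0.10526, 0.06767, 0.12782, 0.15038, 0.05263, 0.18797 (working shown to 5 dp, full precision carried).
The largest proportion is 0.22556, i.e. d = 0.226 to 3 decimal places.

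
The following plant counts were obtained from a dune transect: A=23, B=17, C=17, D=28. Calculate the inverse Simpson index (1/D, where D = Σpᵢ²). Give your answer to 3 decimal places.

3.821

Total N = 23+17+17+28 = 85, so the proportions are 0.2705882, 0.2, 0.2, 0.3294118 (working shown to 7 dp, full precision carried).
D = 0.2705882² + 0.2² + 0.2² + 0.3294118² = 0.0732180 + 0.0400000 + 0.0400000 + 0.1085121 = 0.2617301.
So 1/D = 3.82073, i.e. 3.821 to 3 decimal places.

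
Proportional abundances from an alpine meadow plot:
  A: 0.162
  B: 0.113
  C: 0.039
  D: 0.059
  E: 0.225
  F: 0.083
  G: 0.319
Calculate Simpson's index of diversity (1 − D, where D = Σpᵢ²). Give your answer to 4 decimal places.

0.7967

D = 0.162² + 0.113² + 0.039² + 0.059² + 0.225² + 0.083² + 0.319² = 0.026244 + 0.012769 + 0.001521 + 0.003481 + 0.050625 + 0.006889 + 0.101761 = 0.203290 (working shown to 6 dp, full precision carried).
So 1 − D = 0.796710, i.e. 0.7967 to 4 decimal places.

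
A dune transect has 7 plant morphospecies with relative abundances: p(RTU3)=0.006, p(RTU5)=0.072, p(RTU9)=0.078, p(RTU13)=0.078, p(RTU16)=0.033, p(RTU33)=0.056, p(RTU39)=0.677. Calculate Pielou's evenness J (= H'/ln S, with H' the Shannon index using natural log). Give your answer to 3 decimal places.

H' = −Σ pᵢ ln pᵢ = −((-0.03070) + (-0.18944) + (-0.19898) + (-0.19898) + (-0.11257) + (-0.16141) + (-0.26409)) = 1.15617 (working shown to 5 dp, full precision carried).
With S = 7 species, ln S = 1.94591, so J = 1.15617/1.94591 = 0.59415, i.e. 0.594 to 3 decimal places.

0.594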